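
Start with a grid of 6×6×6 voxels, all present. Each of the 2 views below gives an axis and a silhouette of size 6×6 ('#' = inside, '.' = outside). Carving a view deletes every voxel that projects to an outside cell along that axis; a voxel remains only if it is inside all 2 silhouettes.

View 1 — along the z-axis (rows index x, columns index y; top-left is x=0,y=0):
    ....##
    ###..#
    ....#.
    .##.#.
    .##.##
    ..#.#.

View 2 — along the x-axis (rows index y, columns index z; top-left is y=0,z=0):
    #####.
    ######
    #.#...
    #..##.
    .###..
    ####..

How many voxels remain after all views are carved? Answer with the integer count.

remaining voxels: 58

initial block: 6^3 = 216
[1] z-view keeps 16 columns → grid now 96
[2] x-view keeps 23 columns → grid now 58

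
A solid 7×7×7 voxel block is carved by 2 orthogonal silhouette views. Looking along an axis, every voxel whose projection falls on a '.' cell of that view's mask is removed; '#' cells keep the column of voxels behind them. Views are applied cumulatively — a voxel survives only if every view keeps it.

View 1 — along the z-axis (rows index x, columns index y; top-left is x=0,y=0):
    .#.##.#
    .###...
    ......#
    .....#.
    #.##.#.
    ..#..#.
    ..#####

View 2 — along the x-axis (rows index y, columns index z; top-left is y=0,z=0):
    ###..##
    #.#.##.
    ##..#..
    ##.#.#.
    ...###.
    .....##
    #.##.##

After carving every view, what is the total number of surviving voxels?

start: 7×7×7 = 343 voxels
  1. axis=2 (XY plane), |mask|=20  ⇒  voxels=140
  2. axis=0 (YZ plane), |mask|=26  ⇒  voxels=70

remaining voxels: 70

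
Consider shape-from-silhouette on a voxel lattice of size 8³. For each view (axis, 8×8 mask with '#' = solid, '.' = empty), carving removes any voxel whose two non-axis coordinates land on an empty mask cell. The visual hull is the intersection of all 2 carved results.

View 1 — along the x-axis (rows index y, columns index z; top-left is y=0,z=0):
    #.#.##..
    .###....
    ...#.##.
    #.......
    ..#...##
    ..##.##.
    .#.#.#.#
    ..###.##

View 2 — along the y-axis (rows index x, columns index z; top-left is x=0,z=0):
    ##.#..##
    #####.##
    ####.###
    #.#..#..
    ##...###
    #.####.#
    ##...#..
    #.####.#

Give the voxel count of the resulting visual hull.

|visual hull| = 140

full grid |V| = 512
after view 1 [x-axis, 27 of 64 cells solid] → remaining = 216
after view 2 [y-axis, 42 of 64 cells solid] → remaining = 140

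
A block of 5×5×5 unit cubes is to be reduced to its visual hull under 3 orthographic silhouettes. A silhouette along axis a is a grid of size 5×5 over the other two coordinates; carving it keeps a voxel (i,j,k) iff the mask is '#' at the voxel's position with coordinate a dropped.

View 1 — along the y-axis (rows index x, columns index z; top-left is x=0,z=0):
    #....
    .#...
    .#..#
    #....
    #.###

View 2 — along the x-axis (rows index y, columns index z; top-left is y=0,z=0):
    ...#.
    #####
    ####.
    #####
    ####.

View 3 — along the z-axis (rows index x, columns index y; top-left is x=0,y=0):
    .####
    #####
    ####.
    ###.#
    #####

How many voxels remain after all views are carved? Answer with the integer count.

31 voxels

start: 5×5×5 = 125 voxels
[1] y-view keeps 9 columns → grid now 45
[2] x-view keeps 19 columns → grid now 33
[3] z-view keeps 22 columns → grid now 31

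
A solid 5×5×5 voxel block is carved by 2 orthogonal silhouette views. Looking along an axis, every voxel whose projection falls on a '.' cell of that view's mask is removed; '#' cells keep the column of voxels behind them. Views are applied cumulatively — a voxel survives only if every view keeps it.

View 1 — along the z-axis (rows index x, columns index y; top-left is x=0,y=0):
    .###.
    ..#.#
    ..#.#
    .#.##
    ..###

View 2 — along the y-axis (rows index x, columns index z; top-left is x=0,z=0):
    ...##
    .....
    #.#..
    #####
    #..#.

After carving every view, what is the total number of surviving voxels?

initial block: 5^3 = 125
  1. axis=2 (XY plane), |mask|=13  ⇒  voxels=65
  2. axis=1 (XZ plane), |mask|=11  ⇒  voxels=31

remaining voxels: 31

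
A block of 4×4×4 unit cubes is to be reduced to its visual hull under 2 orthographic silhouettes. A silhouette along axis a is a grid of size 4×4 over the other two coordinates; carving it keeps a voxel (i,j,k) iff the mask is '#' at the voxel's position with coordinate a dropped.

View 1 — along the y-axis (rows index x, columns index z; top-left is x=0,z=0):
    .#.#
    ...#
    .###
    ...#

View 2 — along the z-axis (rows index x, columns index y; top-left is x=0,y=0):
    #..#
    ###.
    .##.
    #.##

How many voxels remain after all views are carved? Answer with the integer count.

16 voxels

initial block: 4^3 = 64
carve view 1 (along y, XZ-mask fill 7/16): 28 voxels remain
carve view 2 (along z, XY-mask fill 10/16): 16 voxels remain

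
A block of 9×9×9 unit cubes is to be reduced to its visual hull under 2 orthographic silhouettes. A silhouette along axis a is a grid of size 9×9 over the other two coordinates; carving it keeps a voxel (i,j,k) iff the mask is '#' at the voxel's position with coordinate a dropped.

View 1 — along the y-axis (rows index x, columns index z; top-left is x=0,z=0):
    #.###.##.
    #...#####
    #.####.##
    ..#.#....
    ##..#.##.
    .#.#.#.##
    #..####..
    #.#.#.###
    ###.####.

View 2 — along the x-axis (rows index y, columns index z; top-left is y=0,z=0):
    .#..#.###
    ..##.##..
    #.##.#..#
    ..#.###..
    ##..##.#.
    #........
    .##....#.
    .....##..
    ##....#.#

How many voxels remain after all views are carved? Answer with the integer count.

remaining voxels: 180

initial block: 9^3 = 729
carve view 1 (along y, XZ-mask fill 49/81): 441 voxels remain
carve view 2 (along x, YZ-mask fill 33/81): 180 voxels remain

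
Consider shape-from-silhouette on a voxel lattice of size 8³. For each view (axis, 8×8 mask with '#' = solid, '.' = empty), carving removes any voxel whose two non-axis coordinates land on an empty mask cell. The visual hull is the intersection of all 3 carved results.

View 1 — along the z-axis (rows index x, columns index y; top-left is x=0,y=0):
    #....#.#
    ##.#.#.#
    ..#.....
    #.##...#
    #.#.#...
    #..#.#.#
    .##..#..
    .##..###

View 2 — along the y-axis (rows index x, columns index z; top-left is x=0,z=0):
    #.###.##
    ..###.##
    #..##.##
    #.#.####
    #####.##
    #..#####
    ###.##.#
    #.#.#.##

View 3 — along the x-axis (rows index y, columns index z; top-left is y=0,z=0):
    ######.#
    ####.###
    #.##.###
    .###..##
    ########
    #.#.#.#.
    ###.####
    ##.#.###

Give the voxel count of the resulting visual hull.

remaining voxels: 118

full grid |V| = 512
after view 1 [z-axis, 28 of 64 cells solid] → remaining = 224
after view 2 [y-axis, 46 of 64 cells solid] → remaining = 160
after view 3 [x-axis, 50 of 64 cells solid] → remaining = 118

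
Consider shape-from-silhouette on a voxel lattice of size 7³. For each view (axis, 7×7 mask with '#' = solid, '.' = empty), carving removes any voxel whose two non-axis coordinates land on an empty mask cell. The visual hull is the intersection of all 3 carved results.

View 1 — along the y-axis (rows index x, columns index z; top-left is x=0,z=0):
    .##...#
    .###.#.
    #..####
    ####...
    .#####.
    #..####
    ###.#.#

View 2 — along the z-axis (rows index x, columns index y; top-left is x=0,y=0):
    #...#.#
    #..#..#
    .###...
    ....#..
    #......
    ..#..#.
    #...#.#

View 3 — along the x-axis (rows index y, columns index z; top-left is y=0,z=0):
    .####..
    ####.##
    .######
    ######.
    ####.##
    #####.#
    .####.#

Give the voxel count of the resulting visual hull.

start: 7×7×7 = 343 voxels
V1 y: intersect with XZ mask (31 set) -- 217 left
V2 z: intersect with XY mask (16 set) -- 70 left
V3 x: intersect with YZ mask (39 set) -- 57 left

|visual hull| = 57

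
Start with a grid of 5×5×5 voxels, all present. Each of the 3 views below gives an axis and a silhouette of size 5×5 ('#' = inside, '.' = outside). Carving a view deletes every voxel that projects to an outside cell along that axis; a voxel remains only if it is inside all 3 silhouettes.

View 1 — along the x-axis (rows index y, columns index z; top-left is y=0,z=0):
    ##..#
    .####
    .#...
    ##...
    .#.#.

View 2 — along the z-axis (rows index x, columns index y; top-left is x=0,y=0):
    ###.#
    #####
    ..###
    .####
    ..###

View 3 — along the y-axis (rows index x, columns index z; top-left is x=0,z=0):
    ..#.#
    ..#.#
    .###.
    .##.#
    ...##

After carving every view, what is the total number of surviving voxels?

remaining voxels: 17

start: 5×5×5 = 125 voxels
  1. axis=0 (YZ plane), |mask|=12  ⇒  voxels=60
  2. axis=2 (XY plane), |mask|=19  ⇒  voxels=41
  3. axis=1 (XZ plane), |mask|=12  ⇒  voxels=17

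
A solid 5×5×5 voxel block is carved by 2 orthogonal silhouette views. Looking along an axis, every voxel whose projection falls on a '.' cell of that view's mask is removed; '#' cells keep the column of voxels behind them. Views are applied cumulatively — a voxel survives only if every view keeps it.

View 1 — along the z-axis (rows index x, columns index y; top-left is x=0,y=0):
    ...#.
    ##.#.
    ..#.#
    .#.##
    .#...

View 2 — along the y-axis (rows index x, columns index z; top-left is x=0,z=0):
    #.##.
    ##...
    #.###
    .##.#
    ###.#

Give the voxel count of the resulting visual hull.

start: 5×5×5 = 125 voxels
V1 z: intersect with XY mask (10 set) -- 50 left
V2 y: intersect with XZ mask (16 set) -- 30 left

|visual hull| = 30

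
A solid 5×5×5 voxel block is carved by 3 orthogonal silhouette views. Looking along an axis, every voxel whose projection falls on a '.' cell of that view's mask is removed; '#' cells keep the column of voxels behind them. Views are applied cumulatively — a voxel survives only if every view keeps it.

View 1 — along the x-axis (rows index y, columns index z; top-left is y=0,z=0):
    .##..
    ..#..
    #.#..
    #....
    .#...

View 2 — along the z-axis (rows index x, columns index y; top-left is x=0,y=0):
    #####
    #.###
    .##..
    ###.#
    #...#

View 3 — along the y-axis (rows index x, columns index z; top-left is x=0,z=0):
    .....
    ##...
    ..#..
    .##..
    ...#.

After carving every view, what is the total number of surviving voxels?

before carving: 125 voxels (5×5×5)
after view 1 [x-axis, 7 of 25 cells solid] → remaining = 35
after view 2 [z-axis, 17 of 25 cells solid] → remaining = 25
after view 3 [y-axis, 6 of 25 cells solid] → remaining = 11

|visual hull| = 11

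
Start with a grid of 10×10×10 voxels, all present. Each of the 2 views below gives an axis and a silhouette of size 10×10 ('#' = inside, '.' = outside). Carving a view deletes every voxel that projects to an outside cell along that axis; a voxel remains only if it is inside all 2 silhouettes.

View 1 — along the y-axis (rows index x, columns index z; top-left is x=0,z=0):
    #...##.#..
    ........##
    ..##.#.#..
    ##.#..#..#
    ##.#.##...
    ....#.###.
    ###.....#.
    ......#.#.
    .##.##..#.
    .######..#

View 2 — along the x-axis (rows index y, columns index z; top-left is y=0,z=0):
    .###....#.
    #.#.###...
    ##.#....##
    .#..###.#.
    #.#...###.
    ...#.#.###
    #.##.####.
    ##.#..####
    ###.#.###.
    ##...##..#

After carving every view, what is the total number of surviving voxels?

237 voxels

initial block: 10^3 = 1000
V1 y: intersect with XZ mask (42 set) -- 420 left
V2 x: intersect with YZ mask (55 set) -- 237 left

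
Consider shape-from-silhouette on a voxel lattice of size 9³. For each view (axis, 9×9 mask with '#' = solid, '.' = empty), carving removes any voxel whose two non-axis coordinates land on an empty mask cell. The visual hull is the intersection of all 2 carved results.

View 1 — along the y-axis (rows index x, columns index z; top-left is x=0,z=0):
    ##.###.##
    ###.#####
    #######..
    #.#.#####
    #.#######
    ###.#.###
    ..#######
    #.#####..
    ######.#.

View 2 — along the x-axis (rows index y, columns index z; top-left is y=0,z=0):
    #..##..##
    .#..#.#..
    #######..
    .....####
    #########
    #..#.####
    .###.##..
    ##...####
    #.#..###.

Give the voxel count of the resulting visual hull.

remaining voxels: 355

before carving: 729 voxels (9×9×9)
step 1: project along y, AND mask (64/81) → |grid| = 576
step 2: project along x, AND mask (50/81) → |grid| = 355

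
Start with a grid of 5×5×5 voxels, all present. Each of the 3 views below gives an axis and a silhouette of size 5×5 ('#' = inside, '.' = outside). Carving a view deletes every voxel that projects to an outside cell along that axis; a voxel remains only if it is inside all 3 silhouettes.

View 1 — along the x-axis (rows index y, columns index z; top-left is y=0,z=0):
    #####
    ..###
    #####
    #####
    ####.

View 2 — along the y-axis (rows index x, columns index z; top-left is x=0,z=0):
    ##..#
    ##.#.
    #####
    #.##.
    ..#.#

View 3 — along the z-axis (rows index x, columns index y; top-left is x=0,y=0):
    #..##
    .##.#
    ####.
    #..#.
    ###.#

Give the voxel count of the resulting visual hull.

start: 5×5×5 = 125 voxels
  1. axis=0 (YZ plane), |mask|=22  ⇒  voxels=110
  2. axis=1 (XZ plane), |mask|=16  ⇒  voxels=70
  3. axis=2 (XY plane), |mask|=16  ⇒  voxels=46

remaining voxels: 46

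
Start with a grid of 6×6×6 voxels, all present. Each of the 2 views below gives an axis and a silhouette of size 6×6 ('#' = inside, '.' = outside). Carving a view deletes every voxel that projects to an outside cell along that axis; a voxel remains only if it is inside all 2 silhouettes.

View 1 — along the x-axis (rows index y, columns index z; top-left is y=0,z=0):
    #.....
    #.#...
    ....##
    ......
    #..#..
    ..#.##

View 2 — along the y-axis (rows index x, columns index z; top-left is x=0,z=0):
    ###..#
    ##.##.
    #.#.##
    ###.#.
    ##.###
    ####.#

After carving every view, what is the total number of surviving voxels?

start: 6×6×6 = 216 voxels
V1 x: intersect with YZ mask (10 set) -- 60 left
V2 y: intersect with XZ mask (26 set) -- 45 left

45 voxels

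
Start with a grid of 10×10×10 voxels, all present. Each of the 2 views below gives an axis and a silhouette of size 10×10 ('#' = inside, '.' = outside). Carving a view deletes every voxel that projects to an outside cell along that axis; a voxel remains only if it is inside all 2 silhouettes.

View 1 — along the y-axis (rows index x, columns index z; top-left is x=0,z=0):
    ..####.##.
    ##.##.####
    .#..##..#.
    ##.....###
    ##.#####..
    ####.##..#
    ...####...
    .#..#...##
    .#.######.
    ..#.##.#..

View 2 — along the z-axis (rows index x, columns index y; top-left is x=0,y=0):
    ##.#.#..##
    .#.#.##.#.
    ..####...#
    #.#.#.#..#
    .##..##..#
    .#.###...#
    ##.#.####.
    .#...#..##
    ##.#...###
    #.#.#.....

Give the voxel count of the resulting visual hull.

full grid |V| = 1000
step 1: project along y, AND mask (56/100) → |grid| = 560
step 2: project along z, AND mask (51/100) → |grid| = 289

remaining voxels: 289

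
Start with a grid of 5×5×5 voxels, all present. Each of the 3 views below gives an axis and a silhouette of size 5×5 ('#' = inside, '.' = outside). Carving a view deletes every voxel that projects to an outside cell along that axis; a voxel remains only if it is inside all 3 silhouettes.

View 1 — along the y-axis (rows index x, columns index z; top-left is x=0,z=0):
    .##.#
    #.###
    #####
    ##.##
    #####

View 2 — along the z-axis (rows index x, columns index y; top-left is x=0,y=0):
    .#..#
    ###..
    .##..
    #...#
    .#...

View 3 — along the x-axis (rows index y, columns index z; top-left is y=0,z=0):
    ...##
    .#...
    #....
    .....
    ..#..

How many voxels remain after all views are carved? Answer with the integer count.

full grid |V| = 125
step 1: project along y, AND mask (21/25) → |grid| = 105
step 2: project along z, AND mask (10/25) → |grid| = 41
step 3: project along x, AND mask (5/25) → |grid| = 10

|visual hull| = 10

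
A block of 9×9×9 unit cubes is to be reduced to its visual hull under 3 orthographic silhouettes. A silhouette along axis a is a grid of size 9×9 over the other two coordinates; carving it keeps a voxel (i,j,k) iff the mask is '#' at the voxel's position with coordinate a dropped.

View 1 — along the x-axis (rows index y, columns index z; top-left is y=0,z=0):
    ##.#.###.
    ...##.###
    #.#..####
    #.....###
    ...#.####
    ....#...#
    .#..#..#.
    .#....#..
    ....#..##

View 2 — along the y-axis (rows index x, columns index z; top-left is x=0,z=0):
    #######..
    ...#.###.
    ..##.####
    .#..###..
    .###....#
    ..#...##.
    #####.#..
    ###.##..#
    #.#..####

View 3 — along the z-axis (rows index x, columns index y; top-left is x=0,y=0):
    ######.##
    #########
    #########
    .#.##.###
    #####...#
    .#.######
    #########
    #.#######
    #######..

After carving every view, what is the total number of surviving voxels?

voxel count = 156

before carving: 729 voxels (9×9×9)
[1] x-view keeps 36 columns → grid now 324
[2] y-view keeps 46 columns → grid now 177
[3] z-view keeps 69 columns → grid now 156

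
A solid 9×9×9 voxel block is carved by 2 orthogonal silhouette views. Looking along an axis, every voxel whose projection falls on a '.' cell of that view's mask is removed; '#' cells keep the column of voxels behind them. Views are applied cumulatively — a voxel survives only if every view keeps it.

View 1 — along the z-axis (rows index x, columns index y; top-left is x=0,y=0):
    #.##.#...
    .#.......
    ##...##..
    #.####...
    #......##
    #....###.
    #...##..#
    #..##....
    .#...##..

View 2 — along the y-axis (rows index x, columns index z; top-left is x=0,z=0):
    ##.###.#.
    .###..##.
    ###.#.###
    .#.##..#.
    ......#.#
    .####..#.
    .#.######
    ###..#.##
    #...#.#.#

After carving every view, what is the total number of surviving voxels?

initial block: 9^3 = 729
  1. axis=2 (XY plane), |mask|=31  ⇒  voxels=279
  2. axis=1 (XZ plane), |mask|=46  ⇒  voxels=161

161 voxels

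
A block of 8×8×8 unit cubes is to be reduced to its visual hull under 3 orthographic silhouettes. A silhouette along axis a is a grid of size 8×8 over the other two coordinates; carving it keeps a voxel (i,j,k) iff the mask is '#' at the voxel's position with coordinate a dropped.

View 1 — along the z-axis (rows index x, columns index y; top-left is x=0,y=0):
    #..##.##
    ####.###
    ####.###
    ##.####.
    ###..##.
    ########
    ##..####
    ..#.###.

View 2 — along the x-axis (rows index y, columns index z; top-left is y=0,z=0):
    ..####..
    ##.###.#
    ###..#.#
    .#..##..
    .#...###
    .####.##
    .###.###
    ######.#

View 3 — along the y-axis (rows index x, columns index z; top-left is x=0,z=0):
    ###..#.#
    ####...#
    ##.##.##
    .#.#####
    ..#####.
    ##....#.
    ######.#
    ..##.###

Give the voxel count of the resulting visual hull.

full grid |V| = 512
[1] z-view keeps 48 columns → grid now 384
[2] x-view keeps 41 columns → grid now 249
[3] y-view keeps 42 columns → grid now 166

|visual hull| = 166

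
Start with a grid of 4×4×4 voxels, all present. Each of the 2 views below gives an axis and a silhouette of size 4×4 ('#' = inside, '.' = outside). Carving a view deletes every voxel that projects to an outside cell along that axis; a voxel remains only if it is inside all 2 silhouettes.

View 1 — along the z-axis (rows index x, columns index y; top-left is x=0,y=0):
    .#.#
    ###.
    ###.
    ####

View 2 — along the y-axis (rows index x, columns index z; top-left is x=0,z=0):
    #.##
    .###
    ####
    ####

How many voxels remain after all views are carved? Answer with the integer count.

|visual hull| = 43

before carving: 64 voxels (4×4×4)
carve view 1 (along z, XY-mask fill 12/16): 48 voxels remain
carve view 2 (along y, XZ-mask fill 14/16): 43 voxels remain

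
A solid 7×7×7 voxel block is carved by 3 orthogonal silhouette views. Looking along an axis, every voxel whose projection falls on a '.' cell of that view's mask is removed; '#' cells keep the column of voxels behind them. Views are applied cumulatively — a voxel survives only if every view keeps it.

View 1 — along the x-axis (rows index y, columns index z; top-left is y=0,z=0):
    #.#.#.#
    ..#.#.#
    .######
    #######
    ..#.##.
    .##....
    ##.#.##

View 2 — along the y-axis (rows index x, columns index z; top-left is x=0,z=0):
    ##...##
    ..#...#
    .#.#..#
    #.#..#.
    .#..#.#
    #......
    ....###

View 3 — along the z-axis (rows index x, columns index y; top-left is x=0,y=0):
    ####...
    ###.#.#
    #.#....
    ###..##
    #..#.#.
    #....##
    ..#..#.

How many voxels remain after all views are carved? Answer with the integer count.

full grid |V| = 343
step 1: project along x, AND mask (30/49) → |grid| = 210
step 2: project along y, AND mask (19/49) → |grid| = 83
step 3: project along z, AND mask (24/49) → |grid| = 41

41 voxels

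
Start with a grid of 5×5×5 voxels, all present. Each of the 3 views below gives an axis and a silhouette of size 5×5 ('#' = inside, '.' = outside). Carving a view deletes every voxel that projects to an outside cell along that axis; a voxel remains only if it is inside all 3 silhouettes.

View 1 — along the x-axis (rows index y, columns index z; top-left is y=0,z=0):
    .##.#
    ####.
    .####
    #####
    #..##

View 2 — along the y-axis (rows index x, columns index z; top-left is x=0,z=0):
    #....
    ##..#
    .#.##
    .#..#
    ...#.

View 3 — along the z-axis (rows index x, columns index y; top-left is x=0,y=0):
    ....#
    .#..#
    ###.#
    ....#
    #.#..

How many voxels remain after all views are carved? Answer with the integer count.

full grid |V| = 125
step 1: project along x, AND mask (19/25) → |grid| = 95
step 2: project along y, AND mask (10/25) → |grid| = 38
step 3: project along z, AND mask (10/25) → |grid| = 16

voxel count = 16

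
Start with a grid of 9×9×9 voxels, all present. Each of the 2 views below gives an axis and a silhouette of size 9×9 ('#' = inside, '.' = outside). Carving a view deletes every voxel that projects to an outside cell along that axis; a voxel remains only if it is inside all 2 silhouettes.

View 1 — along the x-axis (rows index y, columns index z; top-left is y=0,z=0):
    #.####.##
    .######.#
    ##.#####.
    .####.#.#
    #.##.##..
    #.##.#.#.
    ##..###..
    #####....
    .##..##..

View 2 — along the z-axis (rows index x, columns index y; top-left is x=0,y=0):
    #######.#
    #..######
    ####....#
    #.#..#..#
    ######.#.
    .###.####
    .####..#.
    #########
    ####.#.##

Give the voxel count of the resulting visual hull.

before carving: 729 voxels (9×9×9)
[1] x-view keeps 51 columns → grid now 459
[2] z-view keeps 59 columns → grid now 340

|visual hull| = 340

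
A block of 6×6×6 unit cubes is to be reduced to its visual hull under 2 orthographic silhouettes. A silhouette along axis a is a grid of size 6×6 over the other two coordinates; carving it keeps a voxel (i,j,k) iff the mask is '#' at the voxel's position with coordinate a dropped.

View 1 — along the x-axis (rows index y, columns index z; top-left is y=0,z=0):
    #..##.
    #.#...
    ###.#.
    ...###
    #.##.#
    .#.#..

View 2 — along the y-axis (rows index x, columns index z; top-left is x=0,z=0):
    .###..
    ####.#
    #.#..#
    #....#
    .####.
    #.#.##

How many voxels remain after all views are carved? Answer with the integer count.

63 voxels

start: 6×6×6 = 216 voxels
  1. axis=0 (YZ plane), |mask|=18  ⇒  voxels=108
  2. axis=1 (XZ plane), |mask|=21  ⇒  voxels=63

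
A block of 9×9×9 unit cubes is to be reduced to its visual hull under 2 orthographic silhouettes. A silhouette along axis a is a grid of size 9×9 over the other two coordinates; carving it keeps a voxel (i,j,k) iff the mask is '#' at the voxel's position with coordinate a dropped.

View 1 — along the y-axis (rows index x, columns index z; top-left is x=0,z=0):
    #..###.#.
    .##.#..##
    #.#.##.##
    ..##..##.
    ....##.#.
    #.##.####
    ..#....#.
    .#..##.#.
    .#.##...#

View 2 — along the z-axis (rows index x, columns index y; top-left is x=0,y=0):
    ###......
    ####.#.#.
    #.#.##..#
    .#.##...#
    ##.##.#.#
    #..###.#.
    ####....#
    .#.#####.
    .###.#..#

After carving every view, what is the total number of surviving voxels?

start: 9×9×9 = 729 voxels
carve view 1 (along y, XZ-mask fill 40/81): 360 voxels remain
carve view 2 (along z, XY-mask fill 45/81): 198 voxels remain

remaining voxels: 198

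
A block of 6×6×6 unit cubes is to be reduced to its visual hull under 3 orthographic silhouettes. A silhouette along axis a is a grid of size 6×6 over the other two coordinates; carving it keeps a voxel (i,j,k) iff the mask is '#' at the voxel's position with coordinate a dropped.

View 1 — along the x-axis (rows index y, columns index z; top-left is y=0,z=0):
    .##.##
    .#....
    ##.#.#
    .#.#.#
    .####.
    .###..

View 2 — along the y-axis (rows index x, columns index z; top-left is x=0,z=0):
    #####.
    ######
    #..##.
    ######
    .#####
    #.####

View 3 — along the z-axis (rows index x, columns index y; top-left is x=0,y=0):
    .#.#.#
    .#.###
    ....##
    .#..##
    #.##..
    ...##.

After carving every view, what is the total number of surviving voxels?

start: 6×6×6 = 216 voxels
carve view 1 (along x, YZ-mask fill 19/36): 114 voxels remain
carve view 2 (along y, XZ-mask fill 30/36): 92 voxels remain
carve view 3 (along z, XY-mask fill 17/36): 43 voxels remain

voxel count = 43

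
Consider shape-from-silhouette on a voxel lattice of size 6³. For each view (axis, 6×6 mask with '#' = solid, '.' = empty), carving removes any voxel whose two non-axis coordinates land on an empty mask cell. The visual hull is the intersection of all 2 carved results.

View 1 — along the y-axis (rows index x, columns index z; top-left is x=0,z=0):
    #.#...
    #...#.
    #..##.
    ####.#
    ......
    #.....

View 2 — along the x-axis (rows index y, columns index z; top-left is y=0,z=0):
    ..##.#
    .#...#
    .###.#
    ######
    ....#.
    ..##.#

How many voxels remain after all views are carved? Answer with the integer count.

remaining voxels: 33

start: 6×6×6 = 216 voxels
step 1: project along y, AND mask (13/36) → |grid| = 78
step 2: project along x, AND mask (19/36) → |grid| = 33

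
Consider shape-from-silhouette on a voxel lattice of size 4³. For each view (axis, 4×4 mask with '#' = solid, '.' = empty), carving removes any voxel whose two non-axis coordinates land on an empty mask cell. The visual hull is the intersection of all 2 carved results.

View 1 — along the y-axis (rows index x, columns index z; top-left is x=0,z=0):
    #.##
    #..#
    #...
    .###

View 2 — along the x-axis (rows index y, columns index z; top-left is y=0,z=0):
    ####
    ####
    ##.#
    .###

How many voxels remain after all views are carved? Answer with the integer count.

voxel count = 31

start: 4×4×4 = 64 voxels
after view 1 [y-axis, 9 of 16 cells solid] → remaining = 36
after view 2 [x-axis, 14 of 16 cells solid] → remaining = 31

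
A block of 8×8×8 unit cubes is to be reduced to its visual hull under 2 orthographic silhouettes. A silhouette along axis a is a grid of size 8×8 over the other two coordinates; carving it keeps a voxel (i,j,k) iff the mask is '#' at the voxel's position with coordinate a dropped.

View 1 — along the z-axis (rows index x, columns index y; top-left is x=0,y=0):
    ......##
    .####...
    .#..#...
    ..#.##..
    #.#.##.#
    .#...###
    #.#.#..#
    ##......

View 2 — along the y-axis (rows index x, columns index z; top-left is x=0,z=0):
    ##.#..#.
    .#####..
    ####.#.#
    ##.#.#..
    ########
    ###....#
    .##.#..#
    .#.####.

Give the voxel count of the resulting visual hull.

134 voxels

full grid |V| = 512
[1] z-view keeps 26 columns → grid now 208
[2] y-view keeps 40 columns → grid now 134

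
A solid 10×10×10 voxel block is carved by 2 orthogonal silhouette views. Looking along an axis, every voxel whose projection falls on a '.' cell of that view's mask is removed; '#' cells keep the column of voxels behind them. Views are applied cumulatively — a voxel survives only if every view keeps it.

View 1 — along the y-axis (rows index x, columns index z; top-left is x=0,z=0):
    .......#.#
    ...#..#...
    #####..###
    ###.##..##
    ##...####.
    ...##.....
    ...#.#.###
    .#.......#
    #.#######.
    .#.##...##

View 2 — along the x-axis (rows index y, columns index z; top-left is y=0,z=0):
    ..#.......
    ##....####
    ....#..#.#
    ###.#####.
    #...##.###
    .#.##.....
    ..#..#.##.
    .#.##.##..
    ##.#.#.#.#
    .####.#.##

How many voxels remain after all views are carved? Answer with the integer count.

remaining voxels: 235

initial block: 10^3 = 1000
carve view 1 (along y, XZ-mask fill 47/100): 470 voxels remain
carve view 2 (along x, YZ-mask fill 49/100): 235 voxels remain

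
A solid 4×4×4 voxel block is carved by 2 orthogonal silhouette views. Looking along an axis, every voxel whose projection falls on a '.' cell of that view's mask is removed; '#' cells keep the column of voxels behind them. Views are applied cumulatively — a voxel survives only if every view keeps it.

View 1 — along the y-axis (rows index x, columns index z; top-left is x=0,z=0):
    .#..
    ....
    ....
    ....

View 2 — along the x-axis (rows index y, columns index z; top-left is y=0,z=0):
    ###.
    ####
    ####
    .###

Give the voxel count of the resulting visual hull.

voxel count = 4

before carving: 64 voxels (4×4×4)
  1. axis=1 (XZ plane), |mask|=1  ⇒  voxels=4
  2. axis=0 (YZ plane), |mask|=14  ⇒  voxels=4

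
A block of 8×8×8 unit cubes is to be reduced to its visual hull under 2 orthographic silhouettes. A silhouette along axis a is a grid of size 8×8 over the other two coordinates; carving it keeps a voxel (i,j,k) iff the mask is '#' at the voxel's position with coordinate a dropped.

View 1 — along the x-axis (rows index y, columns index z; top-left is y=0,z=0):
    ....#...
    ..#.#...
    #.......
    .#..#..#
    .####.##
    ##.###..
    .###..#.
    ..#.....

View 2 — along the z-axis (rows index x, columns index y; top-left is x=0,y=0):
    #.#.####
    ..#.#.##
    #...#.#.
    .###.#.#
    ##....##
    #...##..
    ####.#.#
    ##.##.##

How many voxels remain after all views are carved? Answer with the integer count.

full grid |V| = 512
[1] x-view keeps 23 columns → grid now 184
[2] z-view keeps 37 columns → grid now 103

remaining voxels: 103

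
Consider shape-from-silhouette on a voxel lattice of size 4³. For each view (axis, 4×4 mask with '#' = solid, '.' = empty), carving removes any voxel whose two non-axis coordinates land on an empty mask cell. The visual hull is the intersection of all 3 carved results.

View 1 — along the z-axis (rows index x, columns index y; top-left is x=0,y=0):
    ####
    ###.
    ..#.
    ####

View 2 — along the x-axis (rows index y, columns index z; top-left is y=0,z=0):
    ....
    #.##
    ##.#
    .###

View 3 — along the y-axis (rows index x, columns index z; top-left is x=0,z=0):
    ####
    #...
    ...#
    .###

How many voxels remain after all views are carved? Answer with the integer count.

|visual hull| = 19

before carving: 64 voxels (4×4×4)
carve view 1 (along z, XY-mask fill 12/16): 48 voxels remain
carve view 2 (along x, YZ-mask fill 9/16): 27 voxels remain
carve view 3 (along y, XZ-mask fill 9/16): 19 voxels remain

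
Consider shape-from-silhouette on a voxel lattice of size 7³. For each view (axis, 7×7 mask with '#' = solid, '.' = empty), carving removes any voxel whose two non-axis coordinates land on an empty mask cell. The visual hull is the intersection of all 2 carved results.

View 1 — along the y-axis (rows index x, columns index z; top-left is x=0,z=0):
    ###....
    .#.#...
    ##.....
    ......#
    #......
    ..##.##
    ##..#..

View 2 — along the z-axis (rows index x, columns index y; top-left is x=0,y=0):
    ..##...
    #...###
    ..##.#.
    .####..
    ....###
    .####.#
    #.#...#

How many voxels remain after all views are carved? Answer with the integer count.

56 voxels

before carving: 343 voxels (7×7×7)
carve view 1 (along y, XZ-mask fill 16/49): 112 voxels remain
carve view 2 (along z, XY-mask fill 24/49): 56 voxels remain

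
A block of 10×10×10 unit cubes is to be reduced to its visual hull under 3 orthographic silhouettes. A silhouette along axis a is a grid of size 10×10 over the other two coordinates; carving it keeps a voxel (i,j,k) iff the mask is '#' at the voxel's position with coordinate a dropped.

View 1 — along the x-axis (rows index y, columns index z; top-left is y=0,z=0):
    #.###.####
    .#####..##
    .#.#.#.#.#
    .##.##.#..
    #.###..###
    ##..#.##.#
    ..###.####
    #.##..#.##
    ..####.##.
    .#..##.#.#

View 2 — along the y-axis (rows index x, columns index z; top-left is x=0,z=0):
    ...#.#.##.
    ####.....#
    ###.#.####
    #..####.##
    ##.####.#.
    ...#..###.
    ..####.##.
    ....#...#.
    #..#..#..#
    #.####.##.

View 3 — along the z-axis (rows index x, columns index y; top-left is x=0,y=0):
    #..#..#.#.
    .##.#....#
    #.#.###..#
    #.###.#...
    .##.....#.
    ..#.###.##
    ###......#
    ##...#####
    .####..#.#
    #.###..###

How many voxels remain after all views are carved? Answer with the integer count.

before carving: 1000 voxels (10×10×10)
carve view 1 (along x, YZ-mask fill 62/100): 620 voxels remain
carve view 2 (along y, XZ-mask fill 54/100): 336 voxels remain
carve view 3 (along z, XY-mask fill 52/100): 176 voxels remain

remaining voxels: 176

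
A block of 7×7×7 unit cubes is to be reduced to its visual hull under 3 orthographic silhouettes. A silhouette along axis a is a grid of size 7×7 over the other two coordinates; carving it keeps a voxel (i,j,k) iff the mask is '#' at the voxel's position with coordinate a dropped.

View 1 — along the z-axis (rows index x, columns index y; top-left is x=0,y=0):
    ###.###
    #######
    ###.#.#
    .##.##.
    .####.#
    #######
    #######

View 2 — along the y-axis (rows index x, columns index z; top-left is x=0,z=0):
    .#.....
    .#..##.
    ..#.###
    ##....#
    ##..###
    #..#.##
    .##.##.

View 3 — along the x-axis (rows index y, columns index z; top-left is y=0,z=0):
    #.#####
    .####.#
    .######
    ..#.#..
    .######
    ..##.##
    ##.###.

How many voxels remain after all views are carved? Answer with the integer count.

98 voxels

initial block: 7^3 = 343
after view 1 [z-axis, 41 of 49 cells solid] → remaining = 287
after view 2 [y-axis, 24 of 49 cells solid] → remaining = 140
after view 3 [x-axis, 34 of 49 cells solid] → remaining = 98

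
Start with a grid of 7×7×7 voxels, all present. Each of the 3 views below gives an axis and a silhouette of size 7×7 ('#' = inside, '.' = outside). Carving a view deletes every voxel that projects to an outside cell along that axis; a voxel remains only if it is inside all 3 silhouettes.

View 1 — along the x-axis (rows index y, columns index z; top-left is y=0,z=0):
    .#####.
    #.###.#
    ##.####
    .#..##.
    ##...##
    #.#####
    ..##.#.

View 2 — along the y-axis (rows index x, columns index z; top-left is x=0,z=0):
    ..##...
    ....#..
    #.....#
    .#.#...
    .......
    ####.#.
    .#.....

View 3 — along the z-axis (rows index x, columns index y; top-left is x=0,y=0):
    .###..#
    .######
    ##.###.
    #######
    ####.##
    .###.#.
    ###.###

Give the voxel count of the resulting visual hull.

start: 7×7×7 = 343 voxels
V1 x: intersect with YZ mask (32 set) -- 224 left
V2 y: intersect with XZ mask (13 set) -- 58 left
V3 z: intersect with XY mask (38 set) -- 40 left

voxel count = 40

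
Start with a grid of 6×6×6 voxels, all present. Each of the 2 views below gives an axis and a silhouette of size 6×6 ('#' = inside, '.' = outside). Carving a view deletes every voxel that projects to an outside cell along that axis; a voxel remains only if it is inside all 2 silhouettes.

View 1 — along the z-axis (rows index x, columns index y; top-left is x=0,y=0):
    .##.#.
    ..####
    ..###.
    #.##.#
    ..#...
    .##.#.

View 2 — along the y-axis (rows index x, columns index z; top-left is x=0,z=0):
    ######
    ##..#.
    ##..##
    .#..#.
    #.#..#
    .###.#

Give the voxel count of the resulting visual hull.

start: 6×6×6 = 216 voxels
step 1: project along z, AND mask (18/36) → |grid| = 108
step 2: project along y, AND mask (22/36) → |grid| = 65

|visual hull| = 65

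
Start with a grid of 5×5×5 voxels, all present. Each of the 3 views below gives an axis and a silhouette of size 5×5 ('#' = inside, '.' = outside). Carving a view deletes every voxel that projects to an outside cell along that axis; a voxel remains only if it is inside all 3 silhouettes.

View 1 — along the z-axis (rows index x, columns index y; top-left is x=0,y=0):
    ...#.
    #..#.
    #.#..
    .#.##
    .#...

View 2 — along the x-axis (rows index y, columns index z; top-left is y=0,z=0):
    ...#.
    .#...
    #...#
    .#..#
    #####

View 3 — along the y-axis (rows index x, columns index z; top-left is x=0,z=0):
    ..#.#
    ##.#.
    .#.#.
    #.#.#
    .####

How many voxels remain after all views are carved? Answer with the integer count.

start: 5×5×5 = 125 voxels
step 1: project along z, AND mask (9/25) → |grid| = 45
step 2: project along x, AND mask (11/25) → |grid| = 17
step 3: project along y, AND mask (14/25) → |grid| = 9

9 voxels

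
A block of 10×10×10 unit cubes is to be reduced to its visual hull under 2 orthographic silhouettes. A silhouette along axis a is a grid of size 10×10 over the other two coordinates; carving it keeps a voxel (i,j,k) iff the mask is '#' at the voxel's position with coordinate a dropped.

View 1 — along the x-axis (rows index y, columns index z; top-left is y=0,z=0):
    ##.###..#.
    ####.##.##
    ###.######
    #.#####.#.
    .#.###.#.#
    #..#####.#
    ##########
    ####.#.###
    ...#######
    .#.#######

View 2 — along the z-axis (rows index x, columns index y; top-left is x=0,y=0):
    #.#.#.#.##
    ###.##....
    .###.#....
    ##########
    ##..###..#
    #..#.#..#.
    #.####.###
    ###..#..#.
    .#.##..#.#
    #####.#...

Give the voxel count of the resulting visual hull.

full grid |V| = 1000
V1 x: intersect with YZ mask (76 set) -- 760 left
V2 z: intersect with XY mask (59 set) -- 439 left

439 voxels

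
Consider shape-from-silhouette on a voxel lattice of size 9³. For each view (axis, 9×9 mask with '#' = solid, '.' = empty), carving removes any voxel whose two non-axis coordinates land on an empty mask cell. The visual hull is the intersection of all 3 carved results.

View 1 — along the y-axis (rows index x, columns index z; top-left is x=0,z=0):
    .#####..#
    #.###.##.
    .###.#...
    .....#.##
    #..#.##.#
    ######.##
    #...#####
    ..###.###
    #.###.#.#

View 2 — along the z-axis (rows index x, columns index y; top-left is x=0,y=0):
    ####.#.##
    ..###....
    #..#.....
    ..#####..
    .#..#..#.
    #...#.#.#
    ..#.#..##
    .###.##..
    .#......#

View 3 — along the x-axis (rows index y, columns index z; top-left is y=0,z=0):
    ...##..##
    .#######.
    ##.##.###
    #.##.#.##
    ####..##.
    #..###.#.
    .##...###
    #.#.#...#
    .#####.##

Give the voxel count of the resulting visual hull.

128 voxels

full grid |V| = 729
  1. axis=1 (XZ plane), |mask|=50  ⇒  voxels=450
  2. axis=2 (XY plane), |mask|=35  ⇒  voxels=196
  3. axis=0 (YZ plane), |mask|=51  ⇒  voxels=128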